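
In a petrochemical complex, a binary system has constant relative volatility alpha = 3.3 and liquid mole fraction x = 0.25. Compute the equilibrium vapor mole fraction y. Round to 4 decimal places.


y = alpha*x / (1 + (alpha-1)*x)
y = 3.3*0.25 / (1 + (3.3-1)*0.25)
y = 0.825 / (1 + 0.575)
y = 0.825 / 1.575
y = 0.5238


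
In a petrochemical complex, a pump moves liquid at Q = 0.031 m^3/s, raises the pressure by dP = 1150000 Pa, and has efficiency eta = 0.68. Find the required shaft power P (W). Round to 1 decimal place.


P = Q * dP / eta
P = 0.031 * 1150000 / 0.68
P = 35650.0 / 0.68
P = 52426.5 W


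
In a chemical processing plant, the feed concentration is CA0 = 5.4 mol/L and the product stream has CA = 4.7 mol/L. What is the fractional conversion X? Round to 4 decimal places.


X = (CA0 - CA) / CA0
X = (5.4 - 4.7) / 5.4
X = 0.7 / 5.4
X = 0.1296


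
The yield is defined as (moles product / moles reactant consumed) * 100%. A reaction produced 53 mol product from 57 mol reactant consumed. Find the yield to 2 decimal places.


Yield = (moles product / moles consumed) * 100%
Yield = (53 / 57) * 100
Yield = 0.9298 * 100
Yield = 92.98%


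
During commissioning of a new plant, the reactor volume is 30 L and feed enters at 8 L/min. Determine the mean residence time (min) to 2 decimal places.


tau = V / v0
tau = 30 / 8
tau = 3.75 min


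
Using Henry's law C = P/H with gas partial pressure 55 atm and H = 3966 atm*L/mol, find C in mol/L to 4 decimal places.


C = P / H
C = 55 / 3966
C = 0.0139 mol/L


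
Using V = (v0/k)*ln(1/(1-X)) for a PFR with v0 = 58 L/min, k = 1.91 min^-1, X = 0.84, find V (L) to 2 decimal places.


V = (v0/k) * ln(1/(1-X))
V = (58/1.91) * ln(1/(1-0.84))
V = 30.366492 * ln(6.25)
V = 30.366492 * 1.832581
V = 55.65 L


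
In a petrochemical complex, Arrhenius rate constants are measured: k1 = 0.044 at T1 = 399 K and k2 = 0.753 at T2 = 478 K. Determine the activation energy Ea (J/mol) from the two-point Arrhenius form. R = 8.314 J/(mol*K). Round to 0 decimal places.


Ea = R * ln(k2/k1) / (1/T1 - 1/T2)
ln(k2/k1) = ln(0.753/0.044) = 2.8398756
1/T1 - 1/T2 = 1/399 - 1/478 = 0.000414215455
Ea = 8.314 * 2.8398756 / 0.000414215455
Ea = 57001 J/mol


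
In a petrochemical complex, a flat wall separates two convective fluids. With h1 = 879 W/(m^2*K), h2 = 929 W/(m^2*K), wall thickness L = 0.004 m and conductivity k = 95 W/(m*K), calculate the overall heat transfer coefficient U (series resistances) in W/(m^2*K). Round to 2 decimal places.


1/U = 1/h1 + L/k + 1/h2
1/U = 1/879 + 0.004/95 + 1/929
1/U = 0.0011376564 + 4.21053e-05 + 0.0010764263
1/U = 0.002256188
U = 443.23 W/(m^2*K)


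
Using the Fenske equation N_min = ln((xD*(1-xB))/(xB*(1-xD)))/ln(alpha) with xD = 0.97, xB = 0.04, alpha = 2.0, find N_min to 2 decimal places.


N_min = ln((xD*(1-xB))/(xB*(1-xD))) / ln(alpha)
Numerator inside ln: 0.9312 / 0.0012 = 776.0
ln(776.0) = 6.654153
ln(alpha) = ln(2.0) = 0.693147
N_min = 6.654153 / 0.693147 = 9.60


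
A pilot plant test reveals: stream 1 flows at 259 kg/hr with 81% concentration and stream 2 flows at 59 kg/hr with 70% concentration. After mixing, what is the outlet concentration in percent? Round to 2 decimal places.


Mass balance on solute: F1*x1 + F2*x2 = F3*x3
F3 = F1 + F2 = 259 + 59 = 318 kg/hr
x3 = (F1*x1 + F2*x2)/F3
x3 = (259*0.81 + 59*0.7) / 318
x3 = 78.96%


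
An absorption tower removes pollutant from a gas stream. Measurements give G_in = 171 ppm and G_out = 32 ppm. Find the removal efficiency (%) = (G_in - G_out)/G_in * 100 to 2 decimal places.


Efficiency = (G_in - G_out) / G_in * 100%
Efficiency = (171 - 32) / 171 * 100
Efficiency = 139 / 171 * 100
Efficiency = 81.29%


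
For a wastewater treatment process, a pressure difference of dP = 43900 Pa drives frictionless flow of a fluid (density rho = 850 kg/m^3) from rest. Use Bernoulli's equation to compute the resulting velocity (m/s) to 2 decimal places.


v = sqrt(2*dP/rho)
v = sqrt(2*43900/850)
v = sqrt(103.294118)
v = 10.16 m/s


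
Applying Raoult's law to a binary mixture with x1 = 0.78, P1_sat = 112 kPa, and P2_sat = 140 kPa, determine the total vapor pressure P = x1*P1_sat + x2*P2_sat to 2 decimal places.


P = x1*P1_sat + x2*P2_sat
x2 = 1 - x1 = 1 - 0.78 = 0.22
P = 0.78*112 + 0.22*140
P = 87.36 + 30.8
P = 118.16 kPa


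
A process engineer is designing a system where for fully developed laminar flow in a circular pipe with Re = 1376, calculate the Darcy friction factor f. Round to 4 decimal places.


f = 64 / Re
f = 64 / 1376
f = 0.0465


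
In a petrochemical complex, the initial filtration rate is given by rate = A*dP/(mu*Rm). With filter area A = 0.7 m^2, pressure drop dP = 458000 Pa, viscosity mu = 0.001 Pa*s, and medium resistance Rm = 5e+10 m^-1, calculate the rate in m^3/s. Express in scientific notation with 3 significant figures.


rate = A * dP / (mu * Rm)
rate = 0.7 * 458000 / (0.001 * 5e+10)
rate = 320600.0 / 5.000e+07
rate = 6.41e-03 m^3/s


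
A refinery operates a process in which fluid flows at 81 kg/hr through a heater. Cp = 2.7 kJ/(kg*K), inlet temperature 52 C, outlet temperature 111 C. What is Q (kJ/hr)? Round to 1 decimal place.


Q = m_dot * Cp * (T2 - T1)
Q = 81 * 2.7 * (111 - 52)
Q = 81 * 2.7 * 59
Q = 12903.3 kJ/hr


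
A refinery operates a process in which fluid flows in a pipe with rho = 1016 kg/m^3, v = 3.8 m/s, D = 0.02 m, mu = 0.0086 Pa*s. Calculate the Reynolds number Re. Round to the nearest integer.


Re = rho * v * D / mu
Re = 1016 * 3.8 * 0.02 / 0.0086
Re = 77.216 / 0.0086
Re = 8979


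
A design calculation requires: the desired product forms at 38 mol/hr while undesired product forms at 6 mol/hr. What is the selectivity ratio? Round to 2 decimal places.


S = desired product rate / undesired product rate
S = 38 / 6
S = 6.33


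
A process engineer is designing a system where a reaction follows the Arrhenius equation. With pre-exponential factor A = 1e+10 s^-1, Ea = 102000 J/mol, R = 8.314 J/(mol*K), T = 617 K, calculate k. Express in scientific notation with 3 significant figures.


k = A * exp(-Ea/(R*T))
k = 1e+10 * exp(-102000 / (8.314 * 617))
k = 1e+10 * exp(-19.884056)
k = 2.31e+01


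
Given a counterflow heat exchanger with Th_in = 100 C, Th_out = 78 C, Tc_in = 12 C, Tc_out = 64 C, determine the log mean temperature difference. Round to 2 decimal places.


dT1 = Th_in - Tc_out = 100 - 64 = 36
dT2 = Th_out - Tc_in = 78 - 12 = 66
LMTD = (dT1 - dT2) / ln(dT1/dT2)
LMTD = (36 - 66) / ln(36/66)
LMTD = 49.49 K


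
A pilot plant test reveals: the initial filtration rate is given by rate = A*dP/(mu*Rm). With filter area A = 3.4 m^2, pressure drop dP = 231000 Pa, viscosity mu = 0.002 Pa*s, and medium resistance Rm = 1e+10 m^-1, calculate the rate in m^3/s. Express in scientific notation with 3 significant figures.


rate = A * dP / (mu * Rm)
rate = 3.4 * 231000 / (0.002 * 1e+10)
rate = 785400.0 / 2.000e+07
rate = 3.93e-02 m^3/s


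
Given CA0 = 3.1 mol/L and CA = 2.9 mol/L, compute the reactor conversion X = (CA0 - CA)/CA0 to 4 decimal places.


X = (CA0 - CA) / CA0
X = (3.1 - 2.9) / 3.1
X = 0.2 / 3.1
X = 0.0645


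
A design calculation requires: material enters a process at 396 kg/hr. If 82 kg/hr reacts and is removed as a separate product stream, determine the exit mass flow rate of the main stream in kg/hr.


Steady-state mass balance on the main outlet: F_out = F_in - F_removed
F_out = 396 - 82
F_out = 314 kg/hr


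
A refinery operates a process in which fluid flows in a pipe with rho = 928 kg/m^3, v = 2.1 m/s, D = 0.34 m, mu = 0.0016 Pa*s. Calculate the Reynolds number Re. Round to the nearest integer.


Re = rho * v * D / mu
Re = 928 * 2.1 * 0.34 / 0.0016
Re = 662.592 / 0.0016
Re = 414120


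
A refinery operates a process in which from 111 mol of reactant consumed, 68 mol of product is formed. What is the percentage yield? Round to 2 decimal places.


Yield = (moles product / moles consumed) * 100%
Yield = (68 / 111) * 100
Yield = 0.6126 * 100
Yield = 61.26%


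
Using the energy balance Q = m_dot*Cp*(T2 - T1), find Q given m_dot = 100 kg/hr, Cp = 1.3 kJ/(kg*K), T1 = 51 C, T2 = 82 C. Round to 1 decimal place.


Q = m_dot * Cp * (T2 - T1)
Q = 100 * 1.3 * (82 - 51)
Q = 100 * 1.3 * 31
Q = 4030.0 kJ/hr


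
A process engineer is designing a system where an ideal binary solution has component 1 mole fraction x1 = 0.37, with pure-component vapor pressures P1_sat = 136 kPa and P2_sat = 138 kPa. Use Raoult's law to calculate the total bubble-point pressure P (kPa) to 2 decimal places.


P = x1*P1_sat + x2*P2_sat
x2 = 1 - x1 = 1 - 0.37 = 0.63
P = 0.37*136 + 0.63*138
P = 50.32 + 86.94
P = 137.26 kPa


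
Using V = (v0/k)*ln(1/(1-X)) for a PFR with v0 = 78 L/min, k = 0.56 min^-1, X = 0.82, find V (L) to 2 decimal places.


V = (v0/k) * ln(1/(1-X))
V = (78/0.56) * ln(1/(1-0.82))
V = 139.285714 * ln(5.555556)
V = 139.285714 * 1.714799
V = 238.85 L


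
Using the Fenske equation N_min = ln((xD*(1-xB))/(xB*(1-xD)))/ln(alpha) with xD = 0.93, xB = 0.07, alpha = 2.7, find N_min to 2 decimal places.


N_min = ln((xD*(1-xB))/(xB*(1-xD))) / ln(alpha)
Numerator inside ln: 0.8649 / 0.0049 = 176.510204
ln(176.510204) = 5.173379
ln(alpha) = ln(2.7) = 0.993252
N_min = 5.173379 / 0.993252 = 5.21


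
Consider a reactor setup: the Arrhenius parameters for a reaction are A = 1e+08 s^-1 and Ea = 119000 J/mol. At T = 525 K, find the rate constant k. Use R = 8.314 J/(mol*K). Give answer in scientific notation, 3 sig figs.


k = A * exp(-Ea/(R*T))
k = 1e+08 * exp(-119000 / (8.314 * 525))
k = 1e+08 * exp(-27.263251)
k = 1.44e-04


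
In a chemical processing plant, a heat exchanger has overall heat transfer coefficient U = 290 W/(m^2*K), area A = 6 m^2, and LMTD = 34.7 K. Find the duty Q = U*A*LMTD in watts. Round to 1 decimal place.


Q = U * A * LMTD
Q = 290 * 6 * 34.7
Q = 60378.0 W


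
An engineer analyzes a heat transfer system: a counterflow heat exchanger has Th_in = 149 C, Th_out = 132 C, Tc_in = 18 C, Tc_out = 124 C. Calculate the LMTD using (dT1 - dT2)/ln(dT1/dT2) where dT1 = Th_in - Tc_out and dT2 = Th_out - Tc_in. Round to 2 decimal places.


dT1 = Th_in - Tc_out = 149 - 124 = 25
dT2 = Th_out - Tc_in = 132 - 18 = 114
LMTD = (dT1 - dT2) / ln(dT1/dT2)
LMTD = (25 - 114) / ln(25/114)
LMTD = 58.66 K


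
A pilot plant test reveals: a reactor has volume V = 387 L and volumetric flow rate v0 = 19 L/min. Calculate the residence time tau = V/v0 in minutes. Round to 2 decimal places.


tau = V / v0
tau = 387 / 19
tau = 20.37 min


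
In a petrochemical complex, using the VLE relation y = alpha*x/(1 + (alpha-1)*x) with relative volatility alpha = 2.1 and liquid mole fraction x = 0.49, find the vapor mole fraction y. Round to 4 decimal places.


y = alpha*x / (1 + (alpha-1)*x)
y = 2.1*0.49 / (1 + (2.1-1)*0.49)
y = 1.029 / (1 + 0.539)
y = 1.029 / 1.539
y = 0.6686


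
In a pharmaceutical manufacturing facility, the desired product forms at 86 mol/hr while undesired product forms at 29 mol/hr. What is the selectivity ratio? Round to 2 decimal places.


S = desired product rate / undesired product rate
S = 86 / 29
S = 2.97


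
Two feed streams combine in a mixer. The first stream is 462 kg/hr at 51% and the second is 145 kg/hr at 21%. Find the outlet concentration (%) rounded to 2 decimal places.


Mass balance on solute: F1*x1 + F2*x2 = F3*x3
F3 = F1 + F2 = 462 + 145 = 607 kg/hr
x3 = (F1*x1 + F2*x2)/F3
x3 = (462*0.51 + 145*0.21) / 607
x3 = 43.83%


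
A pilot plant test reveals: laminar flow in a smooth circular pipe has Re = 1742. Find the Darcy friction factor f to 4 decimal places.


f = 64 / Re
f = 64 / 1742
f = 0.0367


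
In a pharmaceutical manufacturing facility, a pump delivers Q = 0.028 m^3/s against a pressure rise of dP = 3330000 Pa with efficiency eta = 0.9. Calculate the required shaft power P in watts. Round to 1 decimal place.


P = Q * dP / eta
P = 0.028 * 3330000 / 0.9
P = 93240.0 / 0.9
P = 103600.0 W


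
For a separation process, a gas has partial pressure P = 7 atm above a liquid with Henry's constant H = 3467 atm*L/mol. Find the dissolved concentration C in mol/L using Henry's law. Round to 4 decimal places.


C = P / H
C = 7 / 3467
C = 0.0020 mol/L


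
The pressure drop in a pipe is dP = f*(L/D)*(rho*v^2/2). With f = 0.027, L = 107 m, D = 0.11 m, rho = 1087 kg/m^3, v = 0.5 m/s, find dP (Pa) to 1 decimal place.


dP = f * (L/D) * (rho*v^2/2)
dP = 0.027 * (107/0.11) * (1087*0.5^2/2)
L/D = 972.72727273
rho*v^2/2 = 1087*0.25/2 = 135.875
dP = 0.027 * 972.72727273 * 135.875
dP = 3568.6 Pa


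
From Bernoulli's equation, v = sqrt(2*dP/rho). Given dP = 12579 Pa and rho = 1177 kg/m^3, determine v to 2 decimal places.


v = sqrt(2*dP/rho)
v = sqrt(2*12579/1177)
v = sqrt(21.374681)
v = 4.62 m/s


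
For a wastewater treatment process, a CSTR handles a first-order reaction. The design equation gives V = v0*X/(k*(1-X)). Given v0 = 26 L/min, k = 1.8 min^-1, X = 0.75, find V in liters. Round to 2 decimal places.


V = v0 * X / (k * (1 - X))
V = 26 * 0.75 / (1.8 * (1 - 0.75))
V = 19.5 / (1.8 * 0.25)
V = 19.5 / 0.45
V = 43.33 L


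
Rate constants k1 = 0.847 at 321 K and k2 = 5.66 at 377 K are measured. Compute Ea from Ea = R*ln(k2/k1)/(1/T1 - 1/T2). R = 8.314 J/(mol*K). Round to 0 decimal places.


Ea = R * ln(k2/k1) / (1/T1 - 1/T2)
ln(k2/k1) = ln(5.66/0.847) = 1.8994785
1/T1 - 1/T2 = 1/321 - 1/377 = 0.000462744904
Ea = 8.314 * 1.8994785 / 0.000462744904
Ea = 34127 J/mol


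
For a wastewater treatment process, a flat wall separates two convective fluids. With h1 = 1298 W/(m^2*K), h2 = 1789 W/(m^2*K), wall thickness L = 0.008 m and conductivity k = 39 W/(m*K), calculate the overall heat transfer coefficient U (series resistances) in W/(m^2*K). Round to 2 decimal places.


1/U = 1/h1 + L/k + 1/h2
1/U = 1/1298 + 0.008/39 + 1/1789
1/U = 0.000770416 + 0.0002051282 + 0.0005589715
1/U = 0.0015345157
U = 651.67 W/(m^2*K)


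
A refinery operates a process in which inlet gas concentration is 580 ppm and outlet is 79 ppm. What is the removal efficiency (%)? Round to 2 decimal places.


Efficiency = (G_in - G_out) / G_in * 100%
Efficiency = (580 - 79) / 580 * 100
Efficiency = 501 / 580 * 100
Efficiency = 86.38%


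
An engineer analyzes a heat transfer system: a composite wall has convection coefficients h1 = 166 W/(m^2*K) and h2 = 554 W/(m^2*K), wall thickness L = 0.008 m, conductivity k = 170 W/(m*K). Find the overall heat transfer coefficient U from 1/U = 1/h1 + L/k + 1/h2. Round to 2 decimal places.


1/U = 1/h1 + L/k + 1/h2
1/U = 1/166 + 0.008/170 + 1/554
1/U = 0.0060240964 + 4.70588e-05 + 0.0018050542
1/U = 0.0078762094
U = 126.96 W/(m^2*K)


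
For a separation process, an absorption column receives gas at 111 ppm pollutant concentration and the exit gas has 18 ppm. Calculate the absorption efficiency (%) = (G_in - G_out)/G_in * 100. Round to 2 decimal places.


Efficiency = (G_in - G_out) / G_in * 100%
Efficiency = (111 - 18) / 111 * 100
Efficiency = 93 / 111 * 100
Efficiency = 83.78%


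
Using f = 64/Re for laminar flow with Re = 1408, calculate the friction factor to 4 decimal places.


f = 64 / Re
f = 64 / 1408
f = 0.0455


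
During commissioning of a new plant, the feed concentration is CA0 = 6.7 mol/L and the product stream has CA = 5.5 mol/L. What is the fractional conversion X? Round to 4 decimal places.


X = (CA0 - CA) / CA0
X = (6.7 - 5.5) / 6.7
X = 1.2 / 6.7
X = 0.1791


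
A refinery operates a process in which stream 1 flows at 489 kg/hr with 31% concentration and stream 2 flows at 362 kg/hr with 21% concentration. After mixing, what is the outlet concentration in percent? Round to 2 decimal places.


Mass balance on solute: F1*x1 + F2*x2 = F3*x3
F3 = F1 + F2 = 489 + 362 = 851 kg/hr
x3 = (F1*x1 + F2*x2)/F3
x3 = (489*0.31 + 362*0.21) / 851
x3 = 26.75%


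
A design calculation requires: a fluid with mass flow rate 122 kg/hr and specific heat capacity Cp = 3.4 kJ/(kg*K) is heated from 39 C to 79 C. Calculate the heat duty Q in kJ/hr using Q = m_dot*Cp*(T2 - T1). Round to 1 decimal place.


Q = m_dot * Cp * (T2 - T1)
Q = 122 * 3.4 * (79 - 39)
Q = 122 * 3.4 * 40
Q = 16592.0 kJ/hr


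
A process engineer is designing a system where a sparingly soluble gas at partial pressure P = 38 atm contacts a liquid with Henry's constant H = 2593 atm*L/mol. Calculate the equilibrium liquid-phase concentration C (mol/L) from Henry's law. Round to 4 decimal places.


C = P / H
C = 38 / 2593
C = 0.0147 mol/L


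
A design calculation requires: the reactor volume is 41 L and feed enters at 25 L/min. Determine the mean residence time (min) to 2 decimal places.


tau = V / v0
tau = 41 / 25
tau = 1.64 min


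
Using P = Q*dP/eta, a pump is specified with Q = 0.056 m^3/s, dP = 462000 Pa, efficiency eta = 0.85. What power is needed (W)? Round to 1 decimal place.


P = Q * dP / eta
P = 0.056 * 462000 / 0.85
P = 25872.0 / 0.85
P = 30437.6 W


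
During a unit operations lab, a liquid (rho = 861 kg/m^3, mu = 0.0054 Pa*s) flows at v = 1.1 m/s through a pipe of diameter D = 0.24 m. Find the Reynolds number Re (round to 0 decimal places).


Re = rho * v * D / mu
Re = 861 * 1.1 * 0.24 / 0.0054
Re = 227.304 / 0.0054
Re = 42093


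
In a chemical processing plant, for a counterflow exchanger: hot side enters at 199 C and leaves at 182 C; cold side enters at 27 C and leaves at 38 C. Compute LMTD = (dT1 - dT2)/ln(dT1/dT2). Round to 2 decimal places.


dT1 = Th_in - Tc_out = 199 - 38 = 161
dT2 = Th_out - Tc_in = 182 - 27 = 155
LMTD = (dT1 - dT2) / ln(dT1/dT2)
LMTD = (161 - 155) / ln(161/155)
LMTD = 157.98 K


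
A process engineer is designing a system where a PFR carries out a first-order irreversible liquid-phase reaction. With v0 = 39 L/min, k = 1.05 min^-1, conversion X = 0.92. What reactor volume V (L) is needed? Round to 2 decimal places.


V = (v0/k) * ln(1/(1-X))
V = (39/1.05) * ln(1/(1-0.92))
V = 37.142857 * ln(12.5)
V = 37.142857 * 2.525729
V = 93.81 L


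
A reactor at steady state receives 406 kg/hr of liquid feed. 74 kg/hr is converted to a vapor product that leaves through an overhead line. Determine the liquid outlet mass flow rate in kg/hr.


Steady-state mass balance on the main outlet: F_out = F_in - F_removed
F_out = 406 - 74
F_out = 332 kg/hr


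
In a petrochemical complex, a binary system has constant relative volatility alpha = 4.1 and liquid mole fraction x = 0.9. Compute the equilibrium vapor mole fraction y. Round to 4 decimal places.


y = alpha*x / (1 + (alpha-1)*x)
y = 4.1*0.9 / (1 + (4.1-1)*0.9)
y = 3.69 / (1 + 2.79)
y = 3.69 / 3.79
y = 0.9736


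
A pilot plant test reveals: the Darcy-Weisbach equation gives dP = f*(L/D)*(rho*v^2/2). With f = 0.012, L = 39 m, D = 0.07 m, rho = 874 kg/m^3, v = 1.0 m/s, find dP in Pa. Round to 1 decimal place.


dP = f * (L/D) * (rho*v^2/2)
dP = 0.012 * (39/0.07) * (874*1.0^2/2)
L/D = 557.14285714
rho*v^2/2 = 874*1.0/2 = 437.0
dP = 0.012 * 557.14285714 * 437.0
dP = 2921.7 Pa


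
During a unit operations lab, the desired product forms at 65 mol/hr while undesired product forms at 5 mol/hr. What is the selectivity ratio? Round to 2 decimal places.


S = desired product rate / undesired product rate
S = 65 / 5
S = 13.00


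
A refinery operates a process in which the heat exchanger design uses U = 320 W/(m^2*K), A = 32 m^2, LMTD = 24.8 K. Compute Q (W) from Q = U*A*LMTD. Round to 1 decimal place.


Q = U * A * LMTD
Q = 320 * 32 * 24.8
Q = 253952.0 W


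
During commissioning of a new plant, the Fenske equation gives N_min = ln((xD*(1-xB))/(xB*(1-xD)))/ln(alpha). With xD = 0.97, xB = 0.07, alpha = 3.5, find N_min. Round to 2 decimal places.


N_min = ln((xD*(1-xB))/(xB*(1-xD))) / ln(alpha)
Numerator inside ln: 0.9021 / 0.0021 = 429.571429
ln(429.571429) = 6.062788
ln(alpha) = ln(3.5) = 1.252763
N_min = 6.062788 / 1.252763 = 4.84


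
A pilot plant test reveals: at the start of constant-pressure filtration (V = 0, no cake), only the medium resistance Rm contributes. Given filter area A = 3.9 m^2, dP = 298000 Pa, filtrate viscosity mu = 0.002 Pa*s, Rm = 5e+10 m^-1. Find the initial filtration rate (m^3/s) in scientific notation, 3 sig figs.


rate = A * dP / (mu * Rm)
rate = 3.9 * 298000 / (0.002 * 5e+10)
rate = 1162200.0 / 1.000e+08
rate = 1.16e-02 m^3/s


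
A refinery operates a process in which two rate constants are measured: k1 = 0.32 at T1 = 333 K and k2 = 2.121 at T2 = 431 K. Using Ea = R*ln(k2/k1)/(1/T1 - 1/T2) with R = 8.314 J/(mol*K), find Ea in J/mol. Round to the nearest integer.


Ea = R * ln(k2/k1) / (1/T1 - 1/T2)
ln(k2/k1) = ln(2.121/0.32) = 1.891322
1/T1 - 1/T2 = 1/333 - 1/431 = 0.000682817388
Ea = 8.314 * 1.891322 / 0.000682817388
Ea = 23029 J/mol


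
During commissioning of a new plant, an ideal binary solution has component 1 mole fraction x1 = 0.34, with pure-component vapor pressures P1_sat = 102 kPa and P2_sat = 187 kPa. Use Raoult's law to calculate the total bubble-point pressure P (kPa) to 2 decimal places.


P = x1*P1_sat + x2*P2_sat
x2 = 1 - x1 = 1 - 0.34 = 0.66
P = 0.34*102 + 0.66*187
P = 34.68 + 123.42
P = 158.10 kPa


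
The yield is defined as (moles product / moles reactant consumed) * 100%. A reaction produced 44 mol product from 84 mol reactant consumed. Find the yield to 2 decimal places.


Yield = (moles product / moles consumed) * 100%
Yield = (44 / 84) * 100
Yield = 0.5238 * 100
Yield = 52.38%


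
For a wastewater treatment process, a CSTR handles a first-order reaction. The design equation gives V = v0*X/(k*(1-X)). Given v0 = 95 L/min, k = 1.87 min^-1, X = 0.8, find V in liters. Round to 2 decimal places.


V = v0 * X / (k * (1 - X))
V = 95 * 0.8 / (1.87 * (1 - 0.8))
V = 76.0 / (1.87 * 0.2)
V = 76.0 / 0.374
V = 203.21 L


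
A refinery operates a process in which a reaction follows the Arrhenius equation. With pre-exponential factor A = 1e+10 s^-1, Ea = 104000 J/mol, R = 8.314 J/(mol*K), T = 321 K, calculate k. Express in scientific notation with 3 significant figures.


k = A * exp(-Ea/(R*T))
k = 1e+10 * exp(-104000 / (8.314 * 321))
k = 1e+10 * exp(-38.968913)
k = 1.19e-07


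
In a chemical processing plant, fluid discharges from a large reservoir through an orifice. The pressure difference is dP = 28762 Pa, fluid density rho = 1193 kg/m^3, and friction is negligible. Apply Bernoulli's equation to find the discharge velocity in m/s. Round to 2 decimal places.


v = sqrt(2*dP/rho)
v = sqrt(2*28762/1193)
v = sqrt(48.217938)
v = 6.94 m/s


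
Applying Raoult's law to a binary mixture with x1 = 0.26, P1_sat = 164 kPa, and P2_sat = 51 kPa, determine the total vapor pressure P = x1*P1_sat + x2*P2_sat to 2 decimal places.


P = x1*P1_sat + x2*P2_sat
x2 = 1 - x1 = 1 - 0.26 = 0.74
P = 0.26*164 + 0.74*51
P = 42.64 + 37.74
P = 80.38 kPa


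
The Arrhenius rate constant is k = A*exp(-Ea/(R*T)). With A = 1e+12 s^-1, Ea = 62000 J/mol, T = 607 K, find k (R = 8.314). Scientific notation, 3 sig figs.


k = A * exp(-Ea/(R*T))
k = 1e+12 * exp(-62000 / (8.314 * 607))
k = 1e+12 * exp(-12.285504)
k = 4.62e+06


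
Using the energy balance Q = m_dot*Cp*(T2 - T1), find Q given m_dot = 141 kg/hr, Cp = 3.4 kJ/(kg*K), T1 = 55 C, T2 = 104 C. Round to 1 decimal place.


Q = m_dot * Cp * (T2 - T1)
Q = 141 * 3.4 * (104 - 55)
Q = 141 * 3.4 * 49
Q = 23490.6 kJ/hr


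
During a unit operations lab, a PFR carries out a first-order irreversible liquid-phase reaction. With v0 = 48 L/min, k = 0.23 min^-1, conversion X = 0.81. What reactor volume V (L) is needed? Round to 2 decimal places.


V = (v0/k) * ln(1/(1-X))
V = (48/0.23) * ln(1/(1-0.81))
V = 208.695652 * ln(5.263158)
V = 208.695652 * 1.660731
V = 346.59 L


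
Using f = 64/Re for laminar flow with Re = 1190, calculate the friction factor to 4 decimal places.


f = 64 / Re
f = 64 / 1190
f = 0.0538


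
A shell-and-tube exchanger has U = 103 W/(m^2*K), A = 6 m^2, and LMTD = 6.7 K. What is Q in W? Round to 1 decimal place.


Q = U * A * LMTD
Q = 103 * 6 * 6.7
Q = 4140.6 W


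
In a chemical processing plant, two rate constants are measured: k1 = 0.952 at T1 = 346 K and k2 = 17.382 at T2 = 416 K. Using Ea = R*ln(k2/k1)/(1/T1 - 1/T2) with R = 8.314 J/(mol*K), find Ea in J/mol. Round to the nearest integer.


Ea = R * ln(k2/k1) / (1/T1 - 1/T2)
ln(k2/k1) = ln(17.382/0.952) = 2.9046254
1/T1 - 1/T2 = 1/346 - 1/416 = 0.000486327257
Ea = 8.314 * 2.9046254 / 0.000486327257
Ea = 49656 J/mol


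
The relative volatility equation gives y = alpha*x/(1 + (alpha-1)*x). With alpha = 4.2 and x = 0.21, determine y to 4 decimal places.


y = alpha*x / (1 + (alpha-1)*x)
y = 4.2*0.21 / (1 + (4.2-1)*0.21)
y = 0.882 / (1 + 0.672)
y = 0.882 / 1.672
y = 0.5275


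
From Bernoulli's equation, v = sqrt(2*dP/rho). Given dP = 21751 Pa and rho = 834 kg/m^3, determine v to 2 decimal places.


v = sqrt(2*dP/rho)
v = sqrt(2*21751/834)
v = sqrt(52.160671)
v = 7.22 m/s


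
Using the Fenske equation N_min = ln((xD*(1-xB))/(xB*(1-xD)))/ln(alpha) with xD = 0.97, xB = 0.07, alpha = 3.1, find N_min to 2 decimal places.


N_min = ln((xD*(1-xB))/(xB*(1-xD))) / ln(alpha)
Numerator inside ln: 0.9021 / 0.0021 = 429.571429
ln(429.571429) = 6.062788
ln(alpha) = ln(3.1) = 1.131402
N_min = 6.062788 / 1.131402 = 5.36


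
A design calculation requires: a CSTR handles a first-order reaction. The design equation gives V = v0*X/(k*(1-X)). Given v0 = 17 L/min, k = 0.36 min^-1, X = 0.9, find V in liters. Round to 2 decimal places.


V = v0 * X / (k * (1 - X))
V = 17 * 0.9 / (0.36 * (1 - 0.9))
V = 15.3 / (0.36 * 0.1)
V = 15.3 / 0.036
V = 425.00 L


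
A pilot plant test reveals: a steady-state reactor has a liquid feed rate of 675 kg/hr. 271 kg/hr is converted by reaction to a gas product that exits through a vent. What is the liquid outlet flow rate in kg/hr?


Steady-state mass balance on the main outlet: F_out = F_in - F_removed
F_out = 675 - 271
F_out = 404 kg/hr


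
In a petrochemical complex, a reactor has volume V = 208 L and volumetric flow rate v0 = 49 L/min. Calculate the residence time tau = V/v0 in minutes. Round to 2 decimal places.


tau = V / v0
tau = 208 / 49
tau = 4.24 min


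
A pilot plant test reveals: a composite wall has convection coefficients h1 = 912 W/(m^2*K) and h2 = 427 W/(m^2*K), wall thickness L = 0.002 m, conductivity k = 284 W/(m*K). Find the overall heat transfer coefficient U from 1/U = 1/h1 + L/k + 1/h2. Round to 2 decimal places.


1/U = 1/h1 + L/k + 1/h2
1/U = 1/912 + 0.002/284 + 1/427
1/U = 0.0010964912 + 7.0423e-06 + 0.0023419204
1/U = 0.0034454539
U = 290.24 W/(m^2*K)


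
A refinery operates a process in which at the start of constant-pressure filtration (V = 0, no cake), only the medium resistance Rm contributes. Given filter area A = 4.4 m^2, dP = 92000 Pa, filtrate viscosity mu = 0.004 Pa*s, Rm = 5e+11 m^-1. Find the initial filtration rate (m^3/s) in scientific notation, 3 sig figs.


rate = A * dP / (mu * Rm)
rate = 4.4 * 92000 / (0.004 * 5e+11)
rate = 404800.0 / 2.000e+09
rate = 2.02e-04 m^3/s


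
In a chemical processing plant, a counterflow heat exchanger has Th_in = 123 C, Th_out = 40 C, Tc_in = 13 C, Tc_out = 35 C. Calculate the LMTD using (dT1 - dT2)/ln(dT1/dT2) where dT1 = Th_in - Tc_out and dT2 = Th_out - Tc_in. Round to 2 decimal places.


dT1 = Th_in - Tc_out = 123 - 35 = 88
dT2 = Th_out - Tc_in = 40 - 13 = 27
LMTD = (dT1 - dT2) / ln(dT1/dT2)
LMTD = (88 - 27) / ln(88/27)
LMTD = 51.63 K


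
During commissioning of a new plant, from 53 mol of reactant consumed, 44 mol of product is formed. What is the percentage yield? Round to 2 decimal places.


Yield = (moles product / moles consumed) * 100%
Yield = (44 / 53) * 100
Yield = 0.8302 * 100
Yield = 83.02%


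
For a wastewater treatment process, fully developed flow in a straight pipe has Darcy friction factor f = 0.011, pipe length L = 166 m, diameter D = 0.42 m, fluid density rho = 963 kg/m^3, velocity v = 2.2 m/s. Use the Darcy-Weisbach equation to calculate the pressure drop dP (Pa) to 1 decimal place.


dP = f * (L/D) * (rho*v^2/2)
dP = 0.011 * (166/0.42) * (963*2.2^2/2)
L/D = 395.23809524
rho*v^2/2 = 963*4.84/2 = 2330.46
dP = 0.011 * 395.23809524 * 2330.46
dP = 10132.0 Pa


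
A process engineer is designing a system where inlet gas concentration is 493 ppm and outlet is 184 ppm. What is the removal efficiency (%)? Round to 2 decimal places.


Efficiency = (G_in - G_out) / G_in * 100%
Efficiency = (493 - 184) / 493 * 100
Efficiency = 309 / 493 * 100
Efficiency = 62.68%


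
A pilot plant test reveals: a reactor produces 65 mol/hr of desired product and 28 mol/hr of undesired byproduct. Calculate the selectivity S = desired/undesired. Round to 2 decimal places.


S = desired product rate / undesired product rate
S = 65 / 28
S = 2.32


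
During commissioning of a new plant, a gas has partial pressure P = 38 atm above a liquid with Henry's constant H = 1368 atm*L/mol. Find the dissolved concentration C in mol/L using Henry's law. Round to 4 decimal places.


C = P / H
C = 38 / 1368
C = 0.0278 mol/L


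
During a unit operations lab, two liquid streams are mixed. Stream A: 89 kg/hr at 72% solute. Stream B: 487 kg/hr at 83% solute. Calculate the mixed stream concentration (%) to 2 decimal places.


Mass balance on solute: F1*x1 + F2*x2 = F3*x3
F3 = F1 + F2 = 89 + 487 = 576 kg/hr
x3 = (F1*x1 + F2*x2)/F3
x3 = (89*0.72 + 487*0.83) / 576
x3 = 81.30%


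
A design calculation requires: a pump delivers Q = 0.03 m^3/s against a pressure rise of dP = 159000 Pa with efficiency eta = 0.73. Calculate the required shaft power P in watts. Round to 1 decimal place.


P = Q * dP / eta
P = 0.03 * 159000 / 0.73
P = 4770.0 / 0.73
P = 6534.2 W


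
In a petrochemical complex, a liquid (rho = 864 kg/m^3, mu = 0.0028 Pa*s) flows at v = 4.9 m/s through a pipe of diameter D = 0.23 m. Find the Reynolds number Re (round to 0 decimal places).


Re = rho * v * D / mu
Re = 864 * 4.9 * 0.23 / 0.0028
Re = 973.728 / 0.0028
Re = 347760


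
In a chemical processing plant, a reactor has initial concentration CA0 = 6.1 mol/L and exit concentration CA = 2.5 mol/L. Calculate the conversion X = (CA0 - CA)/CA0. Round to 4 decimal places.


X = (CA0 - CA) / CA0
X = (6.1 - 2.5) / 6.1
X = 3.6 / 6.1
X = 0.5902


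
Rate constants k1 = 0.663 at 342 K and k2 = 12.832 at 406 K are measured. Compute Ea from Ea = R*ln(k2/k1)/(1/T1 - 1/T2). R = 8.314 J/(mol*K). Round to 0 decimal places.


Ea = R * ln(k2/k1) / (1/T1 - 1/T2)
ln(k2/k1) = ln(12.832/0.663) = 2.9629223
1/T1 - 1/T2 = 1/342 - 1/406 = 0.000460922421
Ea = 8.314 * 2.9629223 / 0.000460922421
Ea = 53444 J/mol


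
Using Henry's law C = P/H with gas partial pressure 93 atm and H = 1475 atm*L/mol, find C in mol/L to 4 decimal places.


C = P / H
C = 93 / 1475
C = 0.0631 mol/L


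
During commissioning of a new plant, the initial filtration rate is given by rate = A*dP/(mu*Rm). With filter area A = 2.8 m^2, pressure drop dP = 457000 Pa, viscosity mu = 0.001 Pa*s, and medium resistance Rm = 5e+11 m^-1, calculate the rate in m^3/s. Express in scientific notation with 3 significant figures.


rate = A * dP / (mu * Rm)
rate = 2.8 * 457000 / (0.001 * 5e+11)
rate = 1279600.0 / 5.000e+08
rate = 2.56e-03 m^3/s


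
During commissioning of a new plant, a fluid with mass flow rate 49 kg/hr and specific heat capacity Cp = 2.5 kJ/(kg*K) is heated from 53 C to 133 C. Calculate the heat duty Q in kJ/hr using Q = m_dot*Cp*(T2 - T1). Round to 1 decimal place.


Q = m_dot * Cp * (T2 - T1)
Q = 49 * 2.5 * (133 - 53)
Q = 49 * 2.5 * 80
Q = 9800.0 kJ/hr


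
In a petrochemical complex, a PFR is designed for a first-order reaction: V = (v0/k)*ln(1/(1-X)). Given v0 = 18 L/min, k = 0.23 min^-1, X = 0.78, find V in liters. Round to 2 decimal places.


V = (v0/k) * ln(1/(1-X))
V = (18/0.23) * ln(1/(1-0.78))
V = 78.26087 * ln(4.545455)
V = 78.26087 * 1.514128
V = 118.50 L


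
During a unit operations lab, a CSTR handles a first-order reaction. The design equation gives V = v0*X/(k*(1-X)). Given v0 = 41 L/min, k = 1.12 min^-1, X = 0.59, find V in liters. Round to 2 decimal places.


V = v0 * X / (k * (1 - X))
V = 41 * 0.59 / (1.12 * (1 - 0.59))
V = 24.19 / (1.12 * 0.41)
V = 24.19 / 0.4592
V = 52.68 L


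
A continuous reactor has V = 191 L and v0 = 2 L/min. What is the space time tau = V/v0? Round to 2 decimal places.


tau = V / v0
tau = 191 / 2
tau = 95.50 min


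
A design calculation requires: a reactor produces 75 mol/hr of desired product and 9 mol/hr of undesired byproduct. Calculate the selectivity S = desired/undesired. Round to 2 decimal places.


S = desired product rate / undesired product rate
S = 75 / 9
S = 8.33


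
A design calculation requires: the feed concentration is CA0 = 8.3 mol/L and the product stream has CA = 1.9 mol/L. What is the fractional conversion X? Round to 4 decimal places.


X = (CA0 - CA) / CA0
X = (8.3 - 1.9) / 8.3
X = 6.4 / 8.3
X = 0.7711


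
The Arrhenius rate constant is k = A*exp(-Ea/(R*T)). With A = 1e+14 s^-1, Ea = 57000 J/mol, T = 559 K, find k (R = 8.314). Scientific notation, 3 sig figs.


k = A * exp(-Ea/(R*T))
k = 1e+14 * exp(-57000 / (8.314 * 559))
k = 1e+14 * exp(-12.26459)
k = 4.72e+08


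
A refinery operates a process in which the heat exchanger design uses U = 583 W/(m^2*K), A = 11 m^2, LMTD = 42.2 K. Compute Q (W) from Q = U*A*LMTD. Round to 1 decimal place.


Q = U * A * LMTD
Q = 583 * 11 * 42.2
Q = 270628.6 W


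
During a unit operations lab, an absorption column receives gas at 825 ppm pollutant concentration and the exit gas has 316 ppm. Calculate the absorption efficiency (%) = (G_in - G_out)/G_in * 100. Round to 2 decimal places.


Efficiency = (G_in - G_out) / G_in * 100%
Efficiency = (825 - 316) / 825 * 100
Efficiency = 509 / 825 * 100
Efficiency = 61.70%


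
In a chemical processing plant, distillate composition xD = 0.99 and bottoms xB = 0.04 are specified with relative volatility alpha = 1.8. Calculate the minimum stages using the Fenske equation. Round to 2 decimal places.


N_min = ln((xD*(1-xB))/(xB*(1-xD))) / ln(alpha)
Numerator inside ln: 0.9504 / 0.0004 = 2376.0
ln(2376.0) = 7.773174
ln(alpha) = ln(1.8) = 0.587787
N_min = 7.773174 / 0.587787 = 13.22


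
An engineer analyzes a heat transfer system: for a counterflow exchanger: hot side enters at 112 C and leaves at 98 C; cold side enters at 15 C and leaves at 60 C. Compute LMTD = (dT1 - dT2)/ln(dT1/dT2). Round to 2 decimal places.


dT1 = Th_in - Tc_out = 112 - 60 = 52
dT2 = Th_out - Tc_in = 98 - 15 = 83
LMTD = (dT1 - dT2) / ln(dT1/dT2)
LMTD = (52 - 83) / ln(52/83)
LMTD = 66.30 K


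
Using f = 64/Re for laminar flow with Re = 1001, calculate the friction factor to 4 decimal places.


f = 64 / Re
f = 64 / 1001
f = 0.0639


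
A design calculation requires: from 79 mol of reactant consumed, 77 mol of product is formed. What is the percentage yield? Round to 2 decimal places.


Yield = (moles product / moles consumed) * 100%
Yield = (77 / 79) * 100
Yield = 0.9747 * 100
Yield = 97.47%


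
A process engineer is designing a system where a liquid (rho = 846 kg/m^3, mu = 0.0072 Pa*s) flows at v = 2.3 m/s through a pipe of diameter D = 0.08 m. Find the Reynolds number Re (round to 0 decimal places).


Re = rho * v * D / mu
Re = 846 * 2.3 * 0.08 / 0.0072
Re = 155.664 / 0.0072
Re = 21620


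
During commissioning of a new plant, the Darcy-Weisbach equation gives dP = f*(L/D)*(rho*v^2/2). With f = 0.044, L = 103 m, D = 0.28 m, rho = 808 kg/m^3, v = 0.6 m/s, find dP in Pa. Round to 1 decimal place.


dP = f * (L/D) * (rho*v^2/2)
dP = 0.044 * (103/0.28) * (808*0.6^2/2)
L/D = 367.85714286
rho*v^2/2 = 808*0.36/2 = 145.44
dP = 0.044 * 367.85714286 * 145.44
dP = 2354.1 Pa


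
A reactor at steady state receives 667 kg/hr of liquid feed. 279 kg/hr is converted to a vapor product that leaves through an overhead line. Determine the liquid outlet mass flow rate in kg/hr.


Steady-state mass balance on the main outlet: F_out = F_in - F_removed
F_out = 667 - 279
F_out = 388 kg/hr


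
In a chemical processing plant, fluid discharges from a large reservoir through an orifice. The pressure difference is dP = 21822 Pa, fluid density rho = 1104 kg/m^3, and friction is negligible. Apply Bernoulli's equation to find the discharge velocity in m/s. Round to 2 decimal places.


v = sqrt(2*dP/rho)
v = sqrt(2*21822/1104)
v = sqrt(39.532609)
v = 6.29 m/s


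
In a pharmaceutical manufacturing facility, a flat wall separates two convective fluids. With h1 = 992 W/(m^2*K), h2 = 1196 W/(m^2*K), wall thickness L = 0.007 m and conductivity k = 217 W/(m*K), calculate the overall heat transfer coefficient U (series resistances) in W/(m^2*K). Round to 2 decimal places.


1/U = 1/h1 + L/k + 1/h2
1/U = 1/992 + 0.007/217 + 1/1196
1/U = 0.0010080645 + 3.22581e-05 + 0.0008361204
1/U = 0.001876443
U = 532.92 W/(m^2*K)


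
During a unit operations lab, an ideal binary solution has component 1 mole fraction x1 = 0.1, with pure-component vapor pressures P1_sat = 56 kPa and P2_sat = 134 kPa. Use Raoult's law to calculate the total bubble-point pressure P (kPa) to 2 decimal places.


P = x1*P1_sat + x2*P2_sat
x2 = 1 - x1 = 1 - 0.1 = 0.9
P = 0.1*56 + 0.9*134
P = 5.6 + 120.6
P = 126.20 kPa


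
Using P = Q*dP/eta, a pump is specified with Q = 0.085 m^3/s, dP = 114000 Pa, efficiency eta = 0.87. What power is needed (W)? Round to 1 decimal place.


P = Q * dP / eta
P = 0.085 * 114000 / 0.87
P = 9690.0 / 0.87
P = 11137.9 W


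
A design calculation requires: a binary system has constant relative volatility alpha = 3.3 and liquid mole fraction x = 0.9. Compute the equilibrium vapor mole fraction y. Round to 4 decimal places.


y = alpha*x / (1 + (alpha-1)*x)
y = 3.3*0.9 / (1 + (3.3-1)*0.9)
y = 2.97 / (1 + 2.07)
y = 2.97 / 3.07
y = 0.9674


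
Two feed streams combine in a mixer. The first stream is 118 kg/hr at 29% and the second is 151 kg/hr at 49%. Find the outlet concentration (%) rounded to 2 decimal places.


Mass balance on solute: F1*x1 + F2*x2 = F3*x3
F3 = F1 + F2 = 118 + 151 = 269 kg/hr
x3 = (F1*x1 + F2*x2)/F3
x3 = (118*0.29 + 151*0.49) / 269
x3 = 40.23%


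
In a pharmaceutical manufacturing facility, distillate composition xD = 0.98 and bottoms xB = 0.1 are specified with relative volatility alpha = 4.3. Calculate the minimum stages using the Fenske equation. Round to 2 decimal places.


N_min = ln((xD*(1-xB))/(xB*(1-xD))) / ln(alpha)
Numerator inside ln: 0.882 / 0.002 = 441.0
ln(441.0) = 6.089045
ln(alpha) = ln(4.3) = 1.458615
N_min = 6.089045 / 1.458615 = 4.17


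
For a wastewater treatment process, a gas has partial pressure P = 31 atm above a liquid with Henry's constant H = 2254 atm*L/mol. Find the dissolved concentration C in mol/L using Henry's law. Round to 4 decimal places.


C = P / H
C = 31 / 2254
C = 0.0138 mol/L


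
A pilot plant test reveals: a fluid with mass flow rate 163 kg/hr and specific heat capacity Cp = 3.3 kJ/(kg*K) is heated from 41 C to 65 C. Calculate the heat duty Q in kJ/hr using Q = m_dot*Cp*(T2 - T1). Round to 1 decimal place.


Q = m_dot * Cp * (T2 - T1)
Q = 163 * 3.3 * (65 - 41)
Q = 163 * 3.3 * 24
Q = 12909.6 kJ/hr


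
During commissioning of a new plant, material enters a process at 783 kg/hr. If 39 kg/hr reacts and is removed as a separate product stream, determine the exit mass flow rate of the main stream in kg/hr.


Steady-state mass balance on the main outlet: F_out = F_in - F_removed
F_out = 783 - 39
F_out = 744 kg/hr


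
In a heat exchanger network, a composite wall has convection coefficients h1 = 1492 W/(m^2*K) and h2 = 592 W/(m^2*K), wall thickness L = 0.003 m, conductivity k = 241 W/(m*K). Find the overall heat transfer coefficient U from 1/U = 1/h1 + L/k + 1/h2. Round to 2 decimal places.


1/U = 1/h1 + L/k + 1/h2
1/U = 1/1492 + 0.003/241 + 1/592
1/U = 0.0006702413 + 1.24481e-05 + 0.0016891892
1/U = 0.0023718786
U = 421.61 W/(m^2*K)
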